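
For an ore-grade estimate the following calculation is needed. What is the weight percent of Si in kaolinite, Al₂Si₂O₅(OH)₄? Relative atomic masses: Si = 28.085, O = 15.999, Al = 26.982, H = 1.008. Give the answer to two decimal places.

Formula mass = 2×26.982 + 2×28.085 + 9×15.999 + 4×1.008 = 258.157 g/mol, of which 56.170 g is Si.
So Si makes up 56.170/258.157 = 0.2176 of the mass, i.e. 21.76%.

21.76 mass %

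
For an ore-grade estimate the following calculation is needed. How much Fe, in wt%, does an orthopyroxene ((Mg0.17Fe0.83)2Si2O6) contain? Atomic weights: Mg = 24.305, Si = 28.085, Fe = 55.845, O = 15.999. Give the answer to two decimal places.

36.62 wt%

Molar mass of (Mg0.17Fe0.83)2Si2O6: 0.34·24.305 + 1.66·55.845 + 2·28.085 + 6·15.999 = 253.130 g/mol.
Mass of Fe per formula unit: 1.66 × 55.845 = 92.703 g.
Weight fraction Fe = 92.703 / 253.130 = 0.3662.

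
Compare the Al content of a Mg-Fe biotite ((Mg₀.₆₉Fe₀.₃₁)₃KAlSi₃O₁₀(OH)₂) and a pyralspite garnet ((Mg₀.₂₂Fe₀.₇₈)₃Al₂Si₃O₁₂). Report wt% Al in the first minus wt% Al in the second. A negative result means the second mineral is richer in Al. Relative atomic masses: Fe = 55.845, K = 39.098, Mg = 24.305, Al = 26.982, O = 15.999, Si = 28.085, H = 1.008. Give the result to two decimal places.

-5.27 percentage points

First mineral: 26.982 g Al in 446.586 g formula = 6.04 wt% Al.
Second mineral: 53.964 g Al in 476.926 g formula = 11.31 wt% Al.
6.04% − 11.31% gives a difference of -5.27 percentage points.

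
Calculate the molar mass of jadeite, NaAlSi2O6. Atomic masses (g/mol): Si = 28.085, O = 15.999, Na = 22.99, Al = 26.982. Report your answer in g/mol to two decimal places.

202.14 g/mol

The formula mass is the sum 1×22.99 + 1×26.982 + 2×28.085 + 6×15.999.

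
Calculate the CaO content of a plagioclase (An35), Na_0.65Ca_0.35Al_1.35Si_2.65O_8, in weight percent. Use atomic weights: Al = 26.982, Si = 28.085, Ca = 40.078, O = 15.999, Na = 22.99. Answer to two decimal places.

7.33 wt%

Molar mass of Na_0.65Ca_0.35Al_1.35Si_2.65O_8 = 0.65×22.99 + 0.35×40.078 + 1.35×26.982 + 2.65×28.085 + 8×15.999 = 267.814 g/mol.
Each formula unit contains 0.35 Ca, equivalent to 0.35/1 = 0.3500 mol CaO.
M(CaO) = 1×40.078 + 1×15.999 = 56.077 g/mol.
Mass of CaO per formula unit = 0.3500 × 56.077 = 19.627 g.
CaO wt% = 19.627 / 267.814 × 100 = 7.33%.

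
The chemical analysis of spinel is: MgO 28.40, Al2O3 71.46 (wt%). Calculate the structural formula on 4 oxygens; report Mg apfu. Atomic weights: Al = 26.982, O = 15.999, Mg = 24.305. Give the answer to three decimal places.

1.004 Mg apfu

MgO (M=40.304): mol = 0.70464; Mg = 0.70464, O = 0.70464.
Al2O3 (M=101.961): mol = 0.70086; Al = 1.40172, O = 2.10258.
ΣO = 2.80722; factor = 4/ΣO = 1.42490.
Mg apfu = 0.70464 × 1.42490 = 1.004.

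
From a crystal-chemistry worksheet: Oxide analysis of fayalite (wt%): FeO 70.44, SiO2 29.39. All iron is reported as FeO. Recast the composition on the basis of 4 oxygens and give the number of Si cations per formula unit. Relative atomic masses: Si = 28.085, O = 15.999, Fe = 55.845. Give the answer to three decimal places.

0.999 Si apfu

FeO: 70.44/71.844 = 0.98046 mol → 0.98046 mol Fe, 0.98046 mol O.
SiO2: 29.39/60.083 = 0.48916 mol → 0.48916 mol Si, 0.97832 mol O.
Total oxygen = 1.95878 mol. Normalization factor = 4/1.95878 = 2.04209.
Si per 4 O = 0.48916 × 2.04209 = 0.999.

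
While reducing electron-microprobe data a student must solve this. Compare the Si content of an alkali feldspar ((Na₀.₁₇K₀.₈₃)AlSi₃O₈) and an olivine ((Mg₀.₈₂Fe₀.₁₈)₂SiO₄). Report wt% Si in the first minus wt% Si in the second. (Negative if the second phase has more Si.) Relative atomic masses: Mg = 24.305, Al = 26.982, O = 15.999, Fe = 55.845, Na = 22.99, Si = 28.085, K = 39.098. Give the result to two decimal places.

12.10 percentage points

M((Na₀.₁₇K₀.₈₃)AlSi₃O₈) = 275.589 g/mol, so wt% Si = 84.255/275.589 × 100 = 30.57%.
M((Mg₀.₈₂Fe₀.₁₈)₂SiO₄) = 152.045 g/mol, so wt% Si = 28.085/152.045 × 100 = 18.47%.
30.57 − 18.47 = 12.10 pp.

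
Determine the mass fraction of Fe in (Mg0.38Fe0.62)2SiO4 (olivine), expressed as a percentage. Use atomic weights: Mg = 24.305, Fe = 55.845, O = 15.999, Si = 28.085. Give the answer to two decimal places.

38.51 mass %

Molar mass of (Mg0.38Fe0.62)2SiO4: 0.76·24.305 + 1.24·55.845 + 1·28.085 + 4·15.999 = 179.801 g/mol.
Mass of Fe per formula unit: 1.24 × 55.845 = 69.248 g.
Weight fraction Fe = 69.248 / 179.801 = 0.3851.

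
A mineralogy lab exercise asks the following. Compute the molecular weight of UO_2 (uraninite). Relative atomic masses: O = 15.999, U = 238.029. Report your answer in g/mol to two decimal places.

270.03 g/mol

The formula mass is the sum 1·238.029 + 2·15.999.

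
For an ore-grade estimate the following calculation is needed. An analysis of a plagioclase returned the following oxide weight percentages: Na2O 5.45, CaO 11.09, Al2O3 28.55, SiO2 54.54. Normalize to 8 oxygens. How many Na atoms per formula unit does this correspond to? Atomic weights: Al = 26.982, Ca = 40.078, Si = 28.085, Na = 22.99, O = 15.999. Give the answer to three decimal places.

Na2O: 5.45/61.979 = 0.08793 mol → 0.17586 mol Na, 0.08793 mol O.
CaO: 11.09/56.077 = 0.19776 mol → 0.19776 mol Ca, 0.19776 mol O.
Al2O3: 28.55/101.961 = 0.28001 mol → 0.56002 mol Al, 0.84003 mol O.
SiO2: 54.54/60.083 = 0.90774 mol → 0.90774 mol Si, 1.81548 mol O.
Total oxygen = 2.94120 mol. Normalization factor = 8/2.94120 = 2.71998.
Na per 8 O = 0.17586 × 2.71998 = 0.478.

0.478 Na apfu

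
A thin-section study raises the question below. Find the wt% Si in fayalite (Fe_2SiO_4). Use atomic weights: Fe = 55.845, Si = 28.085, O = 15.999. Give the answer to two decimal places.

Molar mass of Fe_2SiO_4: 2×55.845 + 1×28.085 + 4×15.999 = 203.771 g/mol.
Mass of Si per formula unit: 1 × 28.085 = 28.085 g.
Weight fraction Si = 28.085 / 203.771 = 0.1378.

13.78 weight percent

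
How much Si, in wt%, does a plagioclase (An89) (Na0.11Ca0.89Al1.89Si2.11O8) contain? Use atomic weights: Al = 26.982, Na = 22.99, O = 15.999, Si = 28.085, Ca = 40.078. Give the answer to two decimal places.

Formula mass = 0.11*22.99 + 0.89*40.078 + 1.89*26.982 + 2.11*28.085 + 8*15.999 = 276.446 g/mol, of which 59.259 g is Si.
So Si makes up 59.259/276.446 = 0.2144 of the mass, i.e. 21.44%.

21.44 wt%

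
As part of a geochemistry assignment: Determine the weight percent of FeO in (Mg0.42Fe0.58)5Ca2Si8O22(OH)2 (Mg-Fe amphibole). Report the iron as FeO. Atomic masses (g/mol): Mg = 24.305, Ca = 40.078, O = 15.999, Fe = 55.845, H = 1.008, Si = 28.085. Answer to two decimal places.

23.05 wt%

Molar mass of (Mg0.42Fe0.58)5Ca2Si8O22(OH)2 = 2.10×24.305 + 2.90×55.845 + 2×40.078 + 8×28.085 + 24×15.999 + 2×1.008 = 903.819 g/mol.
Each formula unit contains 2.90 Fe, equivalent to 2.90/1 = 2.9000 mol FeO.
M(FeO) = 1×55.845 + 1×15.999 = 71.844 g/mol.
Mass of FeO per formula unit = 2.9000 × 71.844 = 208.348 g.
FeO wt% = 208.348 / 903.819 × 100 = 23.05%.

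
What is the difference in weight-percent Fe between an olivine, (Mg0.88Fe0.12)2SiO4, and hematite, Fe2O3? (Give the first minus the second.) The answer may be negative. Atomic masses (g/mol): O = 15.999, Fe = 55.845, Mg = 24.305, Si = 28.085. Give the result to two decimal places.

-60.90 percentage points

M((Mg0.88Fe0.12)2SiO4) = 148.261 g/mol, so wt% Fe = 13.403/148.261 × 100 = 9.04%.
M(Fe2O3) = 159.687 g/mol, so wt% Fe = 111.690/159.687 × 100 = 69.94%.
9.04 − 69.94 = -60.90 pp.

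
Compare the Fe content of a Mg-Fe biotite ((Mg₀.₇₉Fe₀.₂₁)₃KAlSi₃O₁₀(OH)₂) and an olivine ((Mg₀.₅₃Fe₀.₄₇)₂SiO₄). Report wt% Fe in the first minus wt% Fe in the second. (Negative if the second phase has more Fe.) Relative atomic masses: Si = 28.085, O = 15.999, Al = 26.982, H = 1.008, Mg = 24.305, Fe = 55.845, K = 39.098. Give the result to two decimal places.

-22.77 percentage points

Fe in (Mg₀.₇₉Fe₀.₂₁)₃KAlSi₃O₁₀(OH)₂: molar mass 437.124 g/mol; 0.63×55.845 = 35.182 g → 8.05 wt%.
Fe in (Mg₀.₅₃Fe₀.₄₇)₂SiO₄: molar mass 170.339 g/mol; 0.94×55.845 = 52.494 g → 30.82 wt%.
Difference = 8.05 − 30.82 = -22.77 percentage points.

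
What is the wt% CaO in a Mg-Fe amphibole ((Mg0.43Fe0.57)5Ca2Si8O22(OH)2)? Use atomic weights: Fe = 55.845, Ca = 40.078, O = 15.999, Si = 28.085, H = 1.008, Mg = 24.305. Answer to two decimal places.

Molar mass of (Mg0.43Fe0.57)5Ca2Si8O22(OH)2 = 2.15*24.305 + 2.85*55.845 + 2*40.078 + 8*28.085 + 24*15.999 + 2*1.008 = 902.242 g/mol.
Each formula unit contains 2 Ca, equivalent to 2/1 = 2.0000 mol CaO.
M(CaO) = 1×40.078 + 1×15.999 = 56.077 g/mol.
Mass of CaO per formula unit = 2.0000 × 56.077 = 112.154 g.
CaO wt% = 112.154 / 902.242 × 100 = 12.43%.

12.43 wt%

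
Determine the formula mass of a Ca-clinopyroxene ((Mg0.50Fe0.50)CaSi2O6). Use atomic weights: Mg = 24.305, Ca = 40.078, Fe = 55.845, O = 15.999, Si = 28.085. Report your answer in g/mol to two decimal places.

Mg: 0.50 × 24.305 = 12.1525
Fe: 0.50 × 55.845 = 27.9225
Ca: 1 × 40.078 = 40.0780
Si: 2 × 28.085 = 56.1700
O: 6 × 15.999 = 95.9940
Summing the contributions gives the formula mass.

232.32 g/mol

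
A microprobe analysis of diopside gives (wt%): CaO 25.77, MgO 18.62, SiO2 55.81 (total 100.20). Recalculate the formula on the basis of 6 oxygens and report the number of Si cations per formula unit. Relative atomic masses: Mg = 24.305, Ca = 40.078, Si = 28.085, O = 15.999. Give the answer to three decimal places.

2.005 Si apfu

CaO (M=56.077): mol = 0.45955; Ca = 0.45955, O = 0.45955.
MgO (M=40.304): mol = 0.46199; Mg = 0.46199, O = 0.46199.
SiO2 (M=60.083): mol = 0.92888; Si = 0.92888, O = 1.85776.
ΣO = 2.77930; factor = 6/ΣO = 2.15882.
Si apfu = 0.92888 × 2.15882 = 2.005.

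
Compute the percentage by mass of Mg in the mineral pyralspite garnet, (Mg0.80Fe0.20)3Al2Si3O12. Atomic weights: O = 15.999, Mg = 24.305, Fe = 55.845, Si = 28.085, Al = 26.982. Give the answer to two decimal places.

13.82 weight percent

Formula mass = 2.40·24.305 + 0.60·55.845 + 2·26.982 + 3·28.085 + 12·15.999 = 422.046 g/mol, of which 58.332 g is Mg.
So Mg makes up 58.332/422.046 = 0.1382 of the mass, i.e. 13.82%.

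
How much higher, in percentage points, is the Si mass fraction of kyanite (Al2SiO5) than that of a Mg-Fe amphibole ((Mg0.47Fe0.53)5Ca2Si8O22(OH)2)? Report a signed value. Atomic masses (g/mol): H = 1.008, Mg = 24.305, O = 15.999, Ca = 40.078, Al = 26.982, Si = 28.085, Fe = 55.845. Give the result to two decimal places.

-7.75 percentage points

M(Al2SiO5) = 162.044 g/mol, so wt% Si = 28.085/162.044 × 100 = 17.33%.
M((Mg0.47Fe0.53)5Ca2Si8O22(OH)2) = 895.934 g/mol, so wt% Si = 224.680/895.934 × 100 = 25.08%.
17.33 − 25.08 = -7.75 pp.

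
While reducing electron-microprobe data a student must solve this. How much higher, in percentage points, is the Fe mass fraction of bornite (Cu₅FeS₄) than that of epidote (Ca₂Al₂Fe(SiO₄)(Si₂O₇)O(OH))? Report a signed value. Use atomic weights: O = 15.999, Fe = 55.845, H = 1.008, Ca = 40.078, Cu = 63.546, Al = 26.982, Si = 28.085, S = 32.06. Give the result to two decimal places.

First mineral: 55.845 g Fe in 501.815 g formula = 11.13 wt% Fe.
Second mineral: 55.845 g Fe in 483.215 g formula = 11.56 wt% Fe.
11.13% − 11.56% gives a difference of -0.43 percentage points.

-0.43 percentage points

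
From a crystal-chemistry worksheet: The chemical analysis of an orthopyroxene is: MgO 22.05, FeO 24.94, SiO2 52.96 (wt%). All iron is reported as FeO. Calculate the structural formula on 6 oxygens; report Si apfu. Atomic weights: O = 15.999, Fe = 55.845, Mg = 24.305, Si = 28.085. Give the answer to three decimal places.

1.990 Si apfu

MgO (M=40.304): mol = 0.54709; Mg = 0.54709, O = 0.54709.
FeO (M=71.844): mol = 0.34714; Fe = 0.34714, O = 0.34714.
SiO2 (M=60.083): mol = 0.88145; Si = 0.88145, O = 1.76290.
ΣO = 2.65713; factor = 6/ΣO = 2.25808.
Si apfu = 0.88145 × 2.25808 = 1.990.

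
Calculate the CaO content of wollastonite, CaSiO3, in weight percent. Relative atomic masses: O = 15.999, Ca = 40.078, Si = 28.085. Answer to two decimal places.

48.28 wt%

M(CaSiO3) = 116.160 g/mol; M(CaO) = 56.077 g/mol.
Moles CaO per formula unit = 1 Ca ÷ 1 = 1.0000.
CaO fraction = (1.0000 × 56.077) / 116.160 = 56.077/116.160 = 0.4828.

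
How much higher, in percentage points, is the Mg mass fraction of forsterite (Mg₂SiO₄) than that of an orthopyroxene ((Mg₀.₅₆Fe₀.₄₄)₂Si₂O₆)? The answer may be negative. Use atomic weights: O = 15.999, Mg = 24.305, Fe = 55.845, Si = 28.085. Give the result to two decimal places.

22.64 percentage points

Mg in Mg₂SiO₄: molar mass 140.691 g/mol; 2×24.305 = 48.610 g → 34.55 wt%.
Mg in (Mg₀.₅₆Fe₀.₄₄)₂Si₂O₆: molar mass 228.529 g/mol; 1.12×24.305 = 27.222 g → 11.91 wt%.
Difference = 34.55 − 11.91 = 22.64 percentage points.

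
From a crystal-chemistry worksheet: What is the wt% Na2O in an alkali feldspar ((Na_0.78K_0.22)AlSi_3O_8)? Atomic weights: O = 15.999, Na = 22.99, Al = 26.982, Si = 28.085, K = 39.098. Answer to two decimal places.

9.10 wt%

M((Na_0.78K_0.22)AlSi_3O_8) = 265.763 g/mol; M(Na2O) = 61.979 g/mol.
Moles Na2O per formula unit = 0.78 Na ÷ 2 = 0.3900.
Na2O fraction = (0.3900 × 61.979) / 265.763 = 24.172/265.763 = 0.0910.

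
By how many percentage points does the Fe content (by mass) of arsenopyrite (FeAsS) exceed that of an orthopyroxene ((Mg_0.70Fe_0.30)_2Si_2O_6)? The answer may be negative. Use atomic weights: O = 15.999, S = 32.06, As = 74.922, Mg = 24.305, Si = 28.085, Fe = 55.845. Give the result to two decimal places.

19.05 percentage points

M(FeAsS) = 162.827 g/mol, so wt% Fe = 55.845/162.827 × 100 = 34.30%.
M((Mg_0.70Fe_0.30)_2Si_2O_6) = 219.698 g/mol, so wt% Fe = 33.507/219.698 × 100 = 15.25%.
34.30 − 15.25 = 19.05 pp.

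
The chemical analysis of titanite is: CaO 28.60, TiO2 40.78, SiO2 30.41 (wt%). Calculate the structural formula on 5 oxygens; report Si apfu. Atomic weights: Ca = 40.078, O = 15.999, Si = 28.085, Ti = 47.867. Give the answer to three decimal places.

0.995 Si apfu

28.60 wt% CaO ÷ 56.077 g/mol = 0.51001 mol, giving 0.51001 Ca and 0.51001 O.
40.78 wt% TiO2 ÷ 79.865 g/mol = 0.51061 mol, giving 0.51061 Ti and 1.02122 O.
30.41 wt% SiO2 ÷ 60.083 g/mol = 0.50613 mol, giving 0.50613 Si and 1.01226 O.
Oxygen sums to 2.54349; scaling by 5/2.54349 = 1.96580 puts the formula on 5 O.
Si: 0.50613 × 1.96580 = 0.995 atoms per formula unit.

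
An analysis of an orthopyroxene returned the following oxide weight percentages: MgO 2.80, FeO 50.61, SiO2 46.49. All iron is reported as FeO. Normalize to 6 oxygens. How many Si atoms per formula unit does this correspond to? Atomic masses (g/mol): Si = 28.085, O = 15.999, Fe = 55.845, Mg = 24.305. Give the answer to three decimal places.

MgO (M=40.304): mol = 0.06947; Mg = 0.06947, O = 0.06947.
FeO (M=71.844): mol = 0.70444; Fe = 0.70444, O = 0.70444.
SiO2 (M=60.083): mol = 0.77376; Si = 0.77376, O = 1.54752.
ΣO = 2.32143; factor = 6/ΣO = 2.58461.
Si apfu = 0.77376 × 2.58461 = 2.000.

2.000 Si apfu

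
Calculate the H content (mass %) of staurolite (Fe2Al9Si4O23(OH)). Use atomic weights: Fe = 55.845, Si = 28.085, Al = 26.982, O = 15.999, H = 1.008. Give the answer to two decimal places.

M(Fe2Al9Si4O23(OH)) = 851.852 g/mol.
H contributes 1 × 1.008 = 1.008 g per mole.
1.008/851.852 = 0.0012 → 0.12%.

0.12 mass %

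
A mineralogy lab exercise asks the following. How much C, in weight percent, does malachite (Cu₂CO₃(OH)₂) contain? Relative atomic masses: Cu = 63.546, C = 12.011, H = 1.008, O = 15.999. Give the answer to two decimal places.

5.43 weight percent

M(Cu₂CO₃(OH)₂) = 221.114 g/mol.
C contributes 1 × 12.011 = 12.011 g per mole.
12.011/221.114 = 0.0543 → 5.43%.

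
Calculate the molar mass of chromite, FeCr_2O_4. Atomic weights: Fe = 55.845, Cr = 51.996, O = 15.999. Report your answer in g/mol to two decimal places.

223.83 g/mol

Fe: 1 × 55.845 = 55.8450
Cr: 2 × 51.996 = 103.9920
O: 4 × 15.999 = 63.9960
Summing the contributions gives the formula mass.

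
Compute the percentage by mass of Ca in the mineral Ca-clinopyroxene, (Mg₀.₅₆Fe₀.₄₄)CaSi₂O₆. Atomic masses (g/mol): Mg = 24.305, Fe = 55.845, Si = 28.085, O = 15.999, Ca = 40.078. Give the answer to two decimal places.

17.39 mass %

Formula mass = 0.56·24.305 + 0.44·55.845 + 1·40.078 + 2·28.085 + 6·15.999 = 230.425 g/mol, of which 40.078 g is Ca.
So Ca makes up 40.078/230.425 = 0.1739 of the mass, i.e. 17.39%.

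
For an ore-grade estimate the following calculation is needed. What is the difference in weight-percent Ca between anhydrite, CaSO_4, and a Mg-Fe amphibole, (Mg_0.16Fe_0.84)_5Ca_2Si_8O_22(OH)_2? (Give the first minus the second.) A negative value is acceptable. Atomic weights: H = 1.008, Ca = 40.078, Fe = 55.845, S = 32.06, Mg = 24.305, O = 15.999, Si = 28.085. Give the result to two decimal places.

20.96 percentage points

First mineral: 40.078 g Ca in 136.134 g formula = 29.44 wt% Ca.
Second mineral: 80.156 g Ca in 944.821 g formula = 8.48 wt% Ca.
29.44% − 8.48% gives a difference of 20.96 percentage points.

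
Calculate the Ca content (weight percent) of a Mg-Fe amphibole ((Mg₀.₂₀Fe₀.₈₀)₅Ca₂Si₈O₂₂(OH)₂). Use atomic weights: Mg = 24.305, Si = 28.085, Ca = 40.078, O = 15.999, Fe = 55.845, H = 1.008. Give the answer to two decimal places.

8.54 weight percent

M((Mg₀.₂₀Fe₀.₈₀)₅Ca₂Si₈O₂₂(OH)₂) = 938.513 g/mol.
Ca contributes 2 × 40.078 = 80.156 g per mole.
80.156/938.513 = 0.0854 → 8.54%.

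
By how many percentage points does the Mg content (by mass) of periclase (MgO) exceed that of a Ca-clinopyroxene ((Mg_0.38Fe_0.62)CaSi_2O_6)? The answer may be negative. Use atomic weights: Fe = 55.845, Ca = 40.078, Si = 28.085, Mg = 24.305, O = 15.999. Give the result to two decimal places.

56.39 percentage points

Mg in MgO: molar mass 40.304 g/mol; 1×24.305 = 24.305 g → 60.30 wt%.
Mg in (Mg_0.38Fe_0.62)CaSi_2O_6: molar mass 236.102 g/mol; 0.38×24.305 = 9.236 g → 3.91 wt%.
Difference = 60.30 − 3.91 = 56.39 percentage points.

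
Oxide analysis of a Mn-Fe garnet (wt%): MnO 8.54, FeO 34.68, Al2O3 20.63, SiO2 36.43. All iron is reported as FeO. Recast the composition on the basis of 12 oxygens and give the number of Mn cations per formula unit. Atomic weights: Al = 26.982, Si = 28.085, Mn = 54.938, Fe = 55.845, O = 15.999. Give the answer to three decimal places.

MnO: 8.54/70.937 = 0.12039 mol → 0.12039 mol Mn, 0.12039 mol O.
FeO: 34.68/71.844 = 0.48271 mol → 0.48271 mol Fe, 0.48271 mol O.
Al2O3: 20.63/101.961 = 0.20233 mol → 0.40466 mol Al, 0.60699 mol O.
SiO2: 36.43/60.083 = 0.60633 mol → 0.60633 mol Si, 1.21266 mol O.
Total oxygen = 2.42275 mol. Normalization factor = 12/2.42275 = 4.95305.
Mn per 12 O = 0.12039 × 4.95305 = 0.596.

0.596 Mn apfu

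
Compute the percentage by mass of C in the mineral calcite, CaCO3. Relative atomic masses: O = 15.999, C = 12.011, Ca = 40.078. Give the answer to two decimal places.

12.00 wt%

Formula mass = 1×40.078 + 1×12.011 + 3×15.999 = 100.086 g/mol, of which 12.011 g is C.
So C makes up 12.011/100.086 = 0.1200 of the mass, i.e. 12.00%.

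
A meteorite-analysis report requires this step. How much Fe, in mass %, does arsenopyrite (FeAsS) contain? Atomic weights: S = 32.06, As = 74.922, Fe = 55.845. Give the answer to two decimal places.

Molar mass of FeAsS: 1×55.845 + 1×74.922 + 1×32.06 = 162.827 g/mol.
Mass of Fe per formula unit: 1 × 55.845 = 55.845 g.
Weight fraction Fe = 55.845 / 162.827 = 0.3430.

34.30 mass %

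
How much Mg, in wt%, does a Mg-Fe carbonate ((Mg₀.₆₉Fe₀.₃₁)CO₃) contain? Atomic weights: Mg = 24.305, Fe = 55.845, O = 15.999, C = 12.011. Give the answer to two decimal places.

17.82 wt%

Molar mass of (Mg₀.₆₉Fe₀.₃₁)CO₃: 0.69*24.305 + 0.31*55.845 + 1*12.011 + 3*15.999 = 94.090 g/mol.
Mass of Mg per formula unit: 0.69 × 24.305 = 16.770 g.
Weight fraction Mg = 16.770 / 94.090 = 0.1782.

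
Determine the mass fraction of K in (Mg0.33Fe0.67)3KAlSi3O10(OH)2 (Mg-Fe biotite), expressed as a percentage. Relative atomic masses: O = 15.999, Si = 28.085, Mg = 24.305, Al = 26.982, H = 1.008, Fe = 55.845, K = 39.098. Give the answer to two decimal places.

M((Mg0.33Fe0.67)3KAlSi3O10(OH)2) = 480.649 g/mol.
K contributes 1 × 39.098 = 39.098 g per mole.
39.098/480.649 = 0.0813 → 8.13%.

8.13 weight percent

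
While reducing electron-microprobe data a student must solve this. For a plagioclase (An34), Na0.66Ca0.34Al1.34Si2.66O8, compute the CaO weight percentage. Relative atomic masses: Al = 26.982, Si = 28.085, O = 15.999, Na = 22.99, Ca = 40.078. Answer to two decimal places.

M(Na0.66Ca0.34Al1.34Si2.66O8) = 267.654 g/mol; M(CaO) = 56.077 g/mol.
Moles CaO per formula unit = 0.34 Ca ÷ 1 = 0.3400.
CaO fraction = (0.3400 × 56.077) / 267.654 = 19.066/267.654 = 0.0712.

7.12 wt%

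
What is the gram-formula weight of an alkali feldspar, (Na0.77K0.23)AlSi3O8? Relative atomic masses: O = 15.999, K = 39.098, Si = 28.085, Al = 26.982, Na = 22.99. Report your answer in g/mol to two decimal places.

265.92 g/mol

Na: 0.77 × 22.99 = 17.7023
K: 0.23 × 39.098 = 8.9925
Al: 1 × 26.982 = 26.9820
Si: 3 × 28.085 = 84.2550
O: 8 × 15.999 = 127.9920
Summing the contributions gives the formula mass.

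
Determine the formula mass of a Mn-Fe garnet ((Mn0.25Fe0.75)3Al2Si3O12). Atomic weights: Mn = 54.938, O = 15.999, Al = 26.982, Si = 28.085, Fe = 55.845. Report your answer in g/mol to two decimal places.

497.06 g/mol

The formula mass is the sum 0.75·54.938 + 2.25·55.845 + 2·26.982 + 3·28.085 + 12·15.999.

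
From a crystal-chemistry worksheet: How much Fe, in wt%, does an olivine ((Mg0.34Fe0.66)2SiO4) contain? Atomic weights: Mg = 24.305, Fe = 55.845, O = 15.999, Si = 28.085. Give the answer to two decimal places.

40.43 wt%

M((Mg0.34Fe0.66)2SiO4) = 182.324 g/mol.
Fe contributes 1.32 × 55.845 = 73.715 g per mole.
73.715/182.324 = 0.4043 → 40.43%.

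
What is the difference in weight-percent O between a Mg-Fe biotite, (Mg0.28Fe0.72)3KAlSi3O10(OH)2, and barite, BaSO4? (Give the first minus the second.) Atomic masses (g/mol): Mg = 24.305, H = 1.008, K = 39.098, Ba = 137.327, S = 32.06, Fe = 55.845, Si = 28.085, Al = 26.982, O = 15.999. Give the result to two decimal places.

O in (Mg0.28Fe0.72)3KAlSi3O10(OH)2: molar mass 485.380 g/mol; 12×15.999 = 191.988 g → 39.55 wt%.
O in BaSO4: molar mass 233.383 g/mol; 4×15.999 = 63.996 g → 27.42 wt%.
Difference = 39.55 − 27.42 = 12.13 percentage points.

12.13 percentage points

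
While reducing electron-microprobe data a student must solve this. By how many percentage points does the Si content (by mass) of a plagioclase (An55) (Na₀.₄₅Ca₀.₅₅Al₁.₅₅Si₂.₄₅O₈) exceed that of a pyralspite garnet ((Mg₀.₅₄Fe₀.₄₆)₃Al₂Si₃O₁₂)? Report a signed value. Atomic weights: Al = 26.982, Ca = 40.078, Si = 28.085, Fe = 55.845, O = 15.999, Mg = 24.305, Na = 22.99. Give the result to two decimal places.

First mineral: 68.808 g Si in 271.011 g formula = 25.39 wt% Si.
Second mineral: 84.255 g Si in 446.647 g formula = 18.86 wt% Si.
25.39% − 18.86% gives a difference of 6.53 percentage points.

6.53 percentage points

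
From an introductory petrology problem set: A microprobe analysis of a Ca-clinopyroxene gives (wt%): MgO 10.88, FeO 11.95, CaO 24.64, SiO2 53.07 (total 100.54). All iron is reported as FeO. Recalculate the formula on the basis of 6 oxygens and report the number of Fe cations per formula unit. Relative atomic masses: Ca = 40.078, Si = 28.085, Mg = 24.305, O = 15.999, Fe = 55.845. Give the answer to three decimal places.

0.378 Fe apfu

MgO (M=40.304): mol = 0.26995; Mg = 0.26995, O = 0.26995.
FeO (M=71.844): mol = 0.16633; Fe = 0.16633, O = 0.16633.
CaO (M=56.077): mol = 0.43940; Ca = 0.43940, O = 0.43940.
SiO2 (M=60.083): mol = 0.88328; Si = 0.88328, O = 1.76656.
ΣO = 2.64224; factor = 6/ΣO = 2.27080.
Fe apfu = 0.16633 × 2.27080 = 0.378.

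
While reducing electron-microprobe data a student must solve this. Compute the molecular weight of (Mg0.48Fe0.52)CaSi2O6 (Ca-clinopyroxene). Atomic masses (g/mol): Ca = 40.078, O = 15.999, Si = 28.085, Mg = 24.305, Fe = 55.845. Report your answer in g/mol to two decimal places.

The formula mass is the sum 0.48*24.305 + 0.52*55.845 + 1*40.078 + 2*28.085 + 6*15.999.

232.95 g/mol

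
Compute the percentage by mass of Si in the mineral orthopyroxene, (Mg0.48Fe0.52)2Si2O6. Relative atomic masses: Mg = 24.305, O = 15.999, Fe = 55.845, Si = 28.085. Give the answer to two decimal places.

24.05 wt%

M((Mg0.48Fe0.52)2Si2O6) = 233.576 g/mol.
Si contributes 2 × 28.085 = 56.170 g per mole.
56.170/233.576 = 0.2405 → 24.05%.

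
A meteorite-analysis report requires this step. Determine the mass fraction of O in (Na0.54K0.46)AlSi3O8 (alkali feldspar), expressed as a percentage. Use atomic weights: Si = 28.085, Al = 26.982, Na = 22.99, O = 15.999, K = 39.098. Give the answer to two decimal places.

47.47 wt%

Formula mass = 0.54·22.99 + 0.46·39.098 + 1·26.982 + 3·28.085 + 8·15.999 = 269.629 g/mol, of which 127.992 g is O.
So O makes up 127.992/269.629 = 0.4747 of the mass, i.e. 47.47%.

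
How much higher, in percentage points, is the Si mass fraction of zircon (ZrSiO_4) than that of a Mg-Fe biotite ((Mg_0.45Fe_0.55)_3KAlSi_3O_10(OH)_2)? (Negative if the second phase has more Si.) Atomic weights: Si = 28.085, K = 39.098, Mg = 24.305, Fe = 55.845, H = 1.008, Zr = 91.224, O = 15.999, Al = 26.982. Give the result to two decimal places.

Si in ZrSiO_4: molar mass 183.305 g/mol; 1×28.085 = 28.085 g → 15.32 wt%.
Si in (Mg_0.45Fe_0.55)_3KAlSi_3O_10(OH)_2: molar mass 469.295 g/mol; 3×28.085 = 84.255 g → 17.95 wt%.
Difference = 15.32 − 17.95 = -2.63 percentage points.

-2.63 percentage points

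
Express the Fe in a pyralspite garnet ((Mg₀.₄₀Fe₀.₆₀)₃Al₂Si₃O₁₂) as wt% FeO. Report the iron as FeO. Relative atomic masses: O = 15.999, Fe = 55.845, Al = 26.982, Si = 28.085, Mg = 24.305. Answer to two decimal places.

M((Mg₀.₄₀Fe₀.₆₀)₃Al₂Si₃O₁₂) = 459.894 g/mol; M(FeO) = 71.844 g/mol.
Moles FeO per formula unit = 1.80 Fe ÷ 1 = 1.8000.
FeO fraction = (1.8000 × 71.844) / 459.894 = 129.319/459.894 = 0.2812.

28.12 wt%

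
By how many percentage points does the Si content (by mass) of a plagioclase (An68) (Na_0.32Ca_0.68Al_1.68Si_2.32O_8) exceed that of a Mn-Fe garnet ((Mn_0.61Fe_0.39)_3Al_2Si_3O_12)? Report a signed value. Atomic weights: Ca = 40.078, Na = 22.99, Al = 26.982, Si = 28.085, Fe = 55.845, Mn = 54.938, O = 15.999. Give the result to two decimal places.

First mineral: 65.157 g Si in 273.089 g formula = 23.86 wt% Si.
Second mineral: 84.255 g Si in 496.082 g formula = 16.98 wt% Si.
23.86% − 16.98% gives a difference of 6.88 percentage points.

6.88 percentage points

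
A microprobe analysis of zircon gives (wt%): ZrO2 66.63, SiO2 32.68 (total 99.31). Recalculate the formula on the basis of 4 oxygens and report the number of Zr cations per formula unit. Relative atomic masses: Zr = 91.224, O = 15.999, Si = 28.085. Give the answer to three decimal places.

0.997 Zr apfu

66.63 wt% ZrO2 ÷ 123.222 g/mol = 0.54073 mol, giving 0.54073 Zr and 1.08146 O.
32.68 wt% SiO2 ÷ 60.083 g/mol = 0.54391 mol, giving 0.54391 Si and 1.08782 O.
Oxygen sums to 2.16928; scaling by 4/2.16928 = 1.84393 puts the formula on 4 O.
Zr: 0.54073 × 1.84393 = 0.997 atoms per formula unit.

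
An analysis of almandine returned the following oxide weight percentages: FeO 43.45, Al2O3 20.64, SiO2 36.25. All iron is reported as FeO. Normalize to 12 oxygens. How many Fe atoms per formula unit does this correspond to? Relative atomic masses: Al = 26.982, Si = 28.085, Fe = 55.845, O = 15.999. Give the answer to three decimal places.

3.000 Fe apfu

FeO: 43.45/71.844 = 0.60478 mol → 0.60478 mol Fe, 0.60478 mol O.
Al2O3: 20.64/101.961 = 0.20243 mol → 0.40486 mol Al, 0.60729 mol O.
SiO2: 36.25/60.083 = 0.60333 mol → 0.60333 mol Si, 1.20666 mol O.
Total oxygen = 2.41873 mol. Normalization factor = 12/2.41873 = 4.96128.
Fe per 12 O = 0.60478 × 4.96128 = 3.000.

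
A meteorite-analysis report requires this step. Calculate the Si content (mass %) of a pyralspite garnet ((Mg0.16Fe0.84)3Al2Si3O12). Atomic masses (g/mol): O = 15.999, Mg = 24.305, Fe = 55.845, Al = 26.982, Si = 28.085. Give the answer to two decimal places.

17.46 mass %

Molar mass of (Mg0.16Fe0.84)3Al2Si3O12: 0.48·24.305 + 2.52·55.845 + 2·26.982 + 3·28.085 + 12·15.999 = 482.603 g/mol.
Mass of Si per formula unit: 3 × 28.085 = 84.255 g.
Weight fraction Si = 84.255 / 482.603 = 0.1746.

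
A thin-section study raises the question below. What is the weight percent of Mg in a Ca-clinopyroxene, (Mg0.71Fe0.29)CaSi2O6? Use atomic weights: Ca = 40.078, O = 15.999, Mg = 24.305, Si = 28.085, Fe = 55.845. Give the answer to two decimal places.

Molar mass of (Mg0.71Fe0.29)CaSi2O6: 0.71*24.305 + 0.29*55.845 + 1*40.078 + 2*28.085 + 6*15.999 = 225.694 g/mol.
Mass of Mg per formula unit: 0.71 × 24.305 = 17.257 g.
Weight fraction Mg = 17.257 / 225.694 = 0.0765.

7.65 weight percent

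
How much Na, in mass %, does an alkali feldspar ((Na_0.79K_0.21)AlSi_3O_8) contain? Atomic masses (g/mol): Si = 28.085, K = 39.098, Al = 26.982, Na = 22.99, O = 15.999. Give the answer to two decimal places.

Formula mass = 0.79·22.99 + 0.21·39.098 + 1·26.982 + 3·28.085 + 8·15.999 = 265.602 g/mol, of which 18.162 g is Na.
So Na makes up 18.162/265.602 = 0.0684 of the mass, i.e. 6.84%.

6.84 mass %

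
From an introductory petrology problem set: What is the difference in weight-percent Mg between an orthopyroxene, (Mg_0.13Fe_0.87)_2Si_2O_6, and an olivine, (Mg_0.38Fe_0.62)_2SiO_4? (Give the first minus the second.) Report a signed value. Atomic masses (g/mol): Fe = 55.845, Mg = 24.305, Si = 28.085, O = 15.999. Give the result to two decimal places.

-7.80 percentage points

Mg in (Mg_0.13Fe_0.87)_2Si_2O_6: molar mass 255.654 g/mol; 0.26×24.305 = 6.319 g → 2.47 wt%.
Mg in (Mg_0.38Fe_0.62)_2SiO_4: molar mass 179.801 g/mol; 0.76×24.305 = 18.472 g → 10.27 wt%.
Difference = 2.47 − 10.27 = -7.80 percentage points.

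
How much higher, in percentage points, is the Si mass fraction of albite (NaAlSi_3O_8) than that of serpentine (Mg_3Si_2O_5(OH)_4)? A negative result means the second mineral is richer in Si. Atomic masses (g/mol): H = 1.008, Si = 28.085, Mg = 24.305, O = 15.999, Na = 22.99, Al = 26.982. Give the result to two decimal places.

M(NaAlSi_3O_8) = 262.219 g/mol, so wt% Si = 84.255/262.219 × 100 = 32.13%.
M(Mg_3Si_2O_5(OH)_4) = 277.108 g/mol, so wt% Si = 56.170/277.108 × 100 = 20.27%.
32.13 − 20.27 = 11.86 pp.

11.86 percentage points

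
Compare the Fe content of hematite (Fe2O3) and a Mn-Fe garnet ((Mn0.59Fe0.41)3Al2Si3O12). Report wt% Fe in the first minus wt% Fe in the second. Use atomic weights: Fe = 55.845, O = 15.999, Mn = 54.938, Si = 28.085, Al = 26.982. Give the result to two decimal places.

M(Fe2O3) = 159.687 g/mol, so wt% Fe = 111.690/159.687 × 100 = 69.94%.
M((Mn0.59Fe0.41)3Al2Si3O12) = 496.137 g/mol, so wt% Fe = 68.689/496.137 × 100 = 13.84%.
69.94 − 13.84 = 56.10 pp.

56.10 percentage points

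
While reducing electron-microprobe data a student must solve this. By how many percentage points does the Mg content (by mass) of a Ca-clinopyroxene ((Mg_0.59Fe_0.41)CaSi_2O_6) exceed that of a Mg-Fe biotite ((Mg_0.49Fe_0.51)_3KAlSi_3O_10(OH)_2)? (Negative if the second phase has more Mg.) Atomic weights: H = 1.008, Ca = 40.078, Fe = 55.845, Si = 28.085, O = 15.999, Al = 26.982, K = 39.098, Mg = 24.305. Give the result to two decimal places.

M((Mg_0.59Fe_0.41)CaSi_2O_6) = 229.478 g/mol, so wt% Mg = 14.340/229.478 × 100 = 6.25%.
M((Mg_0.49Fe_0.51)_3KAlSi_3O_10(OH)_2) = 465.510 g/mol, so wt% Mg = 35.728/465.510 × 100 = 7.68%.
6.25 − 7.68 = -1.43 pp.

-1.43 percentage points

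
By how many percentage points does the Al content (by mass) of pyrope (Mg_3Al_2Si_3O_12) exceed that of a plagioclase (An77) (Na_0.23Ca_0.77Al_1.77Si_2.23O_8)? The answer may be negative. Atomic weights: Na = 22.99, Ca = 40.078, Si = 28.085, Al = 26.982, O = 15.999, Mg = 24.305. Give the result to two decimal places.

Al in Mg_3Al_2Si_3O_12: molar mass 403.122 g/mol; 2×26.982 = 53.964 g → 13.39 wt%.
Al in Na_0.23Ca_0.77Al_1.77Si_2.23O_8: molar mass 274.527 g/mol; 1.77×26.982 = 47.758 g → 17.40 wt%.
Difference = 13.39 − 17.40 = -4.01 percentage points.

-4.01 percentage points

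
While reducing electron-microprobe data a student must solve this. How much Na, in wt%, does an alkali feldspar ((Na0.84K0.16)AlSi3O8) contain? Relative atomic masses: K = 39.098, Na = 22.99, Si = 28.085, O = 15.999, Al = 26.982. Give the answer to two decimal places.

7.29 wt%

Molar mass of (Na0.84K0.16)AlSi3O8: 0.84*22.99 + 0.16*39.098 + 1*26.982 + 3*28.085 + 8*15.999 = 264.796 g/mol.
Mass of Na per formula unit: 0.84 × 22.99 = 19.312 g.
Weight fraction Na = 19.312 / 264.796 = 0.0729.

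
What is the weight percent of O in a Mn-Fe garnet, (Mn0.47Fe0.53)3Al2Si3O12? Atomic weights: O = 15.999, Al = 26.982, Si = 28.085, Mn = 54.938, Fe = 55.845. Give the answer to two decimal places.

M((Mn0.47Fe0.53)3Al2Si3O12) = 496.463 g/mol.
O contributes 12 × 15.999 = 191.988 g per mole.
191.988/496.463 = 0.3867 → 38.67%.

38.67 weight percent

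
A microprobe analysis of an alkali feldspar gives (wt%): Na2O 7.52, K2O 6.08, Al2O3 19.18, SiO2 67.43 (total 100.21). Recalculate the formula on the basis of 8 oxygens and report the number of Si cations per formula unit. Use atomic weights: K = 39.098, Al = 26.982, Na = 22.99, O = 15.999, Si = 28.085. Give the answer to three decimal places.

Na2O: 7.52/61.979 = 0.12133 mol → 0.24266 mol Na, 0.12133 mol O.
K2O: 6.08/94.195 = 0.06455 mol → 0.12910 mol K, 0.06455 mol O.
Al2O3: 19.18/101.961 = 0.18811 mol → 0.37622 mol Al, 0.56433 mol O.
SiO2: 67.43/60.083 = 1.12228 mol → 1.12228 mol Si, 2.24456 mol O.
Total oxygen = 2.99477 mol. Normalization factor = 8/2.99477 = 2.67132.
Si per 8 O = 1.12228 × 2.67132 = 2.998.

2.998 Si apfu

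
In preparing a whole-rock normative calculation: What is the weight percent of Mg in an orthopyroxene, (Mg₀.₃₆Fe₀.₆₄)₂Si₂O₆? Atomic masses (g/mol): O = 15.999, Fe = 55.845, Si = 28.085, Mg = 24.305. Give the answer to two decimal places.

7.26 weight percent

Molar mass of (Mg₀.₃₆Fe₀.₆₄)₂Si₂O₆: 0.72×24.305 + 1.28×55.845 + 2×28.085 + 6×15.999 = 241.145 g/mol.
Mass of Mg per formula unit: 0.72 × 24.305 = 17.500 g.
Weight fraction Mg = 17.500 / 241.145 = 0.0726.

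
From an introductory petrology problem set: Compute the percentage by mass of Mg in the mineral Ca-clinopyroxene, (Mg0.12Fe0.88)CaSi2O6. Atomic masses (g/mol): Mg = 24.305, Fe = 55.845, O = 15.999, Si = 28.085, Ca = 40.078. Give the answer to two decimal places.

1.19 weight percent

Formula mass = 0.12·24.305 + 0.88·55.845 + 1·40.078 + 2·28.085 + 6·15.999 = 244.302 g/mol, of which 2.917 g is Mg.
So Mg makes up 2.917/244.302 = 0.0119 of the mass, i.e. 1.19%.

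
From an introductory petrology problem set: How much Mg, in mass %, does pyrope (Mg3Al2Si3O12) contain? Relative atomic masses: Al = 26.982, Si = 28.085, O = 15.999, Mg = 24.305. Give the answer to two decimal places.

Formula mass = 3×24.305 + 2×26.982 + 3×28.085 + 12×15.999 = 403.122 g/mol, of which 72.915 g is Mg.
So Mg makes up 72.915/403.122 = 0.1809 of the mass, i.e. 18.09%.

18.09 mass %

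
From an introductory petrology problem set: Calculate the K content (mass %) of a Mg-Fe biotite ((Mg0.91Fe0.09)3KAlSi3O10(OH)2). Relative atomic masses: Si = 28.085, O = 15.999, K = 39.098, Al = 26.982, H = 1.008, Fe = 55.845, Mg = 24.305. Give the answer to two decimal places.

Molar mass of (Mg0.91Fe0.09)3KAlSi3O10(OH)2: 2.73*24.305 + 0.27*55.845 + 1*39.098 + 1*26.982 + 3*28.085 + 12*15.999 + 2*1.008 = 425.770 g/mol.
Mass of K per formula unit: 1 × 39.098 = 39.098 g.
Weight fraction K = 39.098 / 425.770 = 0.0918.

9.18 mass %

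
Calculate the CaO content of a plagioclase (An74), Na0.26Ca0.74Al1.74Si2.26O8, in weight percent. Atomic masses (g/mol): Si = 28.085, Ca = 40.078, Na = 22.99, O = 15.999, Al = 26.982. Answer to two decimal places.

Formula mass = 274.048 g/mol.
0.74 Ca → 0.7400 mol CaO per formula unit; M(CaO) = 56.077, so CaO mass = 41.497 g.
41.497/274.048 × 100 = 15.14 wt%.

15.14 wt%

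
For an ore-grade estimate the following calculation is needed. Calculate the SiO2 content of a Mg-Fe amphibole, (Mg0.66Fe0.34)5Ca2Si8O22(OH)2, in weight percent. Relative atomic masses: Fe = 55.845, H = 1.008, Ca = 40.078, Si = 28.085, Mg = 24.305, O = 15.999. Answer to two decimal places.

Formula mass = 865.971 g/mol.
8 Si → 8.0000 mol SiO2 per formula unit; M(SiO2) = 60.083, so SiO2 mass = 480.664 g.
480.664/865.971 × 100 = 55.51 wt%.

55.51 wt%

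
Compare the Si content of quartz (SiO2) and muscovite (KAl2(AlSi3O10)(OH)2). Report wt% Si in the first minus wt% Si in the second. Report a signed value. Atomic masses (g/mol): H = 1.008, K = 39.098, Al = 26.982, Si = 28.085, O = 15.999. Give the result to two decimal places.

25.59 percentage points

First mineral: 28.085 g Si in 60.083 g formula = 46.74 wt% Si.
Second mineral: 84.255 g Si in 398.303 g formula = 21.15 wt% Si.
46.74% − 21.15% gives a difference of 25.59 percentage points.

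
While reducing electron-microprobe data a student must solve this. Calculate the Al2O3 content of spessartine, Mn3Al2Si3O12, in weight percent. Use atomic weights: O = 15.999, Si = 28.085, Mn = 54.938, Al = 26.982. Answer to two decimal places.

20.60 wt%

Molar mass of Mn3Al2Si3O12 = 3×54.938 + 2×26.982 + 3×28.085 + 12×15.999 = 495.021 g/mol.
Each formula unit contains 2 Al, equivalent to 2/2 = 1.0000 mol Al2O3.
M(Al2O3) = 2×26.982 + 3×15.999 = 101.961 g/mol.
Mass of Al2O3 per formula unit = 1.0000 × 101.961 = 101.961 g.
Al2O3 wt% = 101.961 / 495.021 × 100 = 20.60%.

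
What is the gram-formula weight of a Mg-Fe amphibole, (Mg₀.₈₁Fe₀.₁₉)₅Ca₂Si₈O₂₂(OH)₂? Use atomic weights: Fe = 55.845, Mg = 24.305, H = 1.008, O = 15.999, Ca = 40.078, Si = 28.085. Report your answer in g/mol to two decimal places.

842.32 g/mol

The formula mass is the sum 4.05×24.305 + 0.95×55.845 + 2×40.078 + 8×28.085 + 24×15.999 + 2×1.008.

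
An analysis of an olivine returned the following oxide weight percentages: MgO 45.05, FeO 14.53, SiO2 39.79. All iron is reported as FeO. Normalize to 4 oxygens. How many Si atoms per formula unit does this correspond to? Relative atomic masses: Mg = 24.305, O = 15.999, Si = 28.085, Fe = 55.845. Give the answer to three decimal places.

MgO: 45.05/40.304 = 1.11776 mol → 1.11776 mol Mg, 1.11776 mol O.
FeO: 14.53/71.844 = 0.20224 mol → 0.20224 mol Fe, 0.20224 mol O.
SiO2: 39.79/60.083 = 0.66225 mol → 0.66225 mol Si, 1.32450 mol O.
Total oxygen = 2.64450 mol. Normalization factor = 4/2.64450 = 1.51257.
Si per 4 O = 0.66225 × 1.51257 = 1.002.

1.002 Si apfu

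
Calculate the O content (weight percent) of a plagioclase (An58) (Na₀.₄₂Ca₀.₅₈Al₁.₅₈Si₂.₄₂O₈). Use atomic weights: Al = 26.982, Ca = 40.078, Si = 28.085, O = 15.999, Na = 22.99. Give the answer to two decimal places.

Molar mass of Na₀.₄₂Ca₀.₅₈Al₁.₅₈Si₂.₄₂O₈: 0.42×22.99 + 0.58×40.078 + 1.58×26.982 + 2.42×28.085 + 8×15.999 = 271.490 g/mol.
Mass of O per formula unit: 8 × 15.999 = 127.992 g.
Weight fraction O = 127.992 / 271.490 = 0.4714.

47.14 weight percent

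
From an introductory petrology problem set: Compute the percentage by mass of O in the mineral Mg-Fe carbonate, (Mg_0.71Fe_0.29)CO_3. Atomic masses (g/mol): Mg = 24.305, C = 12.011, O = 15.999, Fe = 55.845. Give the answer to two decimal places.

51.36 weight percent

Formula mass = 0.71×24.305 + 0.29×55.845 + 1×12.011 + 3×15.999 = 93.460 g/mol, of which 47.997 g is O.
So O makes up 47.997/93.460 = 0.5136 of the mass, i.e. 51.36%.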